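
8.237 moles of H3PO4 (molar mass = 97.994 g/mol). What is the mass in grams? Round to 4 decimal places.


mass = n * M
mass = 8.237 * 97.994
mass = 807.176578 g, rounded to 4 dp:

807.1766 g


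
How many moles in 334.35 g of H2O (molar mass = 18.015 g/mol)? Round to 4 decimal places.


n = mass / M
n = 334.35 / 18.015
n = 18.55953372 mol, rounded to 4 dp:

18.5595 mol


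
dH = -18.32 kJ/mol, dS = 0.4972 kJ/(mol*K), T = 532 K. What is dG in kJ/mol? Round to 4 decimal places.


Gibbs: dG = dH - T*dS (consistent units, dS already in kJ/(mol*K)).
T*dS = 532 * 0.4972 = 264.5104
dG = -18.32 - (264.5104)
dG = -282.8304 kJ/mol, rounded to 4 dp:

-282.8304 kJ/mol


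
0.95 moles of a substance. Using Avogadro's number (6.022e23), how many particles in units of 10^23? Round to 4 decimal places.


N = n * NA, then divide by 1e23 for the requested units.
N / 1e23 = n * 6.022
N / 1e23 = 0.95 * 6.022
N / 1e23 = 5.7209, rounded to 4 dp:

5.7209


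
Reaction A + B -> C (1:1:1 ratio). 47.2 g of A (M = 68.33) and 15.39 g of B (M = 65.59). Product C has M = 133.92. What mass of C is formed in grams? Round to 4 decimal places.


Find moles of each reactant; the smaller value is the limiting reagent in a 1:1:1 reaction, so moles_C equals moles of the limiter.
n_A = mass_A / M_A = 47.2 / 68.33 = 0.690765 mol
n_B = mass_B / M_B = 15.39 / 65.59 = 0.234639 mol
Limiting reagent: B (smaller), n_limiting = 0.234639 mol
mass_C = n_limiting * M_C = 0.234639 * 133.92
mass_C = 31.42285488 g, rounded to 4 dp:

31.4229 g


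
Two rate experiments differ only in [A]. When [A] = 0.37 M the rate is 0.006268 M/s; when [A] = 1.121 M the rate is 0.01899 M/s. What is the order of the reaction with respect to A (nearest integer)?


Rate is proportional to [A]^n, so rate2/rate1 = ([A]2/[A]1)^n. Take logs to solve for n.
rate2/rate1 = 0.01899 / 0.006268 = 3.0297
[A]2/[A]1 = 1.121 / 0.37 = 3.0297
n = ln(3.0297) / ln(3.0297) = 1.0
Nearest integer order:

1


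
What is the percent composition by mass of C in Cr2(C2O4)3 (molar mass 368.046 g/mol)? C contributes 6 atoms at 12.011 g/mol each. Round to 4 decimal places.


pct = 100 * (n_elem * M_elem) / M_total
mass_contribution = 6 * 12.011 = 72.066 g/mol
pct = 100 * 72.066 / 368.046
pct = 19.58070459 %, rounded to 4 dp:

19.5807 %


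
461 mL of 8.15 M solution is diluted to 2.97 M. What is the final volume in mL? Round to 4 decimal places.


Dilution: M1*V1 = M2*V2, solve for V2.
V2 = M1*V1 / M2
V2 = 8.15 * 461 / 2.97
V2 = 3757.15 / 2.97
V2 = 1265.03367003 mL, rounded to 4 dp:

1265.0337 mL


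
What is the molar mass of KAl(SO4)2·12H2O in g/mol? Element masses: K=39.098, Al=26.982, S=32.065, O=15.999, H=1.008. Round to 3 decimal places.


M = sum(count * atomic_mass) over atoms.
M = 1*39.098 + 1*26.982 + 2*32.065 + 20*15.999 + 24*1.008
M = 39.098 + 26.982 + 64.13 + 319.98 + 24.192
M = 474.382 g/mol, rounded to 3 dp:

474.382 g/mol


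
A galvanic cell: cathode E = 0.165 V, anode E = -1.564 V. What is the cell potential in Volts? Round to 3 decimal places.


Standard cell potential: E_cell = E_cathode - E_anode.
E_cell = 0.165 - (-1.564)
E_cell = 1.729 V, rounded to 3 dp:

1.729 V


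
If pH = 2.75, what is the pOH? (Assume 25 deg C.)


At 25 deg C, pH + pOH = 14.
pOH = 14 - pH = 14 - 2.75
pOH = 11.25:

11.25


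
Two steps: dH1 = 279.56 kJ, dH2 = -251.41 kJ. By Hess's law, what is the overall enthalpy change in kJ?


Hess's law: enthalpy is a state function, so add the step enthalpies.
dH_total = dH1 + dH2 = 279.56 + (-251.41)
dH_total = 28.15 kJ:

28.15 kJ


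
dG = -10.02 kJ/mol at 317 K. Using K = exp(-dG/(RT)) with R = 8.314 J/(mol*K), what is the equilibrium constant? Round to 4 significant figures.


dG is in kJ/mol; multiply by 1000 to match R in J/(mol*K).
RT = 8.314 * 317 = 2635.538 J/mol
exponent = -dG*1000 / (RT) = -(-10.02*1000) / 2635.538 = 3.8018803
K = exp(3.8018803)
K = 44.785315, rounded to 4 significant figures:

44.79


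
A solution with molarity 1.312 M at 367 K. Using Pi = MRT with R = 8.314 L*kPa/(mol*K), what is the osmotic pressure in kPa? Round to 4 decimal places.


Osmotic pressure (van't Hoff): Pi = M*R*T.
RT = 8.314 * 367 = 3051.238
Pi = 1.312 * 3051.238
Pi = 4003.224256 kPa, rounded to 4 dp:

4003.2243 kPa


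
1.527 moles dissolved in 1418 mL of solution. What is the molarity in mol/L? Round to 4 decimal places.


Convert volume to liters: V_L = V_mL / 1000.
V_L = 1418 / 1000 = 1.418 L
M = n / V_L = 1.527 / 1.418
M = 1.07686883 mol/L, rounded to 4 dp:

1.0769 mol/L


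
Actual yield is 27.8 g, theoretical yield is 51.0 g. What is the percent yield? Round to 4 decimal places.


% yield = 100 * actual / theoretical
% yield = 100 * 27.8 / 51.0
% yield = 54.50980392 %, rounded to 4 dp:

54.5098 %


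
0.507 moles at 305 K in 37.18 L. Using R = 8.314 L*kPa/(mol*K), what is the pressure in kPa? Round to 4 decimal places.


PV = nRT, solve for P = nRT / V.
nRT = 0.507 * 8.314 * 305 = 1285.6354
P = 1285.6354 / 37.18
P = 34.57868209 kPa, rounded to 4 dp:

34.5787 kPa


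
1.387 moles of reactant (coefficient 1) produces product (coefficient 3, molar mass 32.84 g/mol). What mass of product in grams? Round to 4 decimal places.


Use the coefficient ratio to convert reactant moles to product moles, then multiply by the product's molar mass.
moles_P = moles_R * (coeff_P / coeff_R) = 1.387 * (3/1) = 4.161
mass_P = moles_P * M_P = 4.161 * 32.84
mass_P = 136.64724 g, rounded to 4 dp:

136.6472 g


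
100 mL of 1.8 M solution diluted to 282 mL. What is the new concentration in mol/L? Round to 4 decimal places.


Dilution: M1*V1 = M2*V2, solve for M2.
M2 = M1*V1 / V2
M2 = 1.8 * 100 / 282
M2 = 180.0 / 282
M2 = 0.63829787 mol/L, rounded to 4 dp:

0.6383 mol/L


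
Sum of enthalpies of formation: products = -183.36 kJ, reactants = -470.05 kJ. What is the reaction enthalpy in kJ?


dH_rxn = sum(dH_f products) - sum(dH_f reactants)
dH_rxn = -183.36 - (-470.05)
dH_rxn = 286.69 kJ:

286.69 kJ


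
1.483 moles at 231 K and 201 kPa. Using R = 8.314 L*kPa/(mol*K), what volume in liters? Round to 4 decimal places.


PV = nRT, solve for V = nRT / P.
nRT = 1.483 * 8.314 * 231 = 2848.1519
V = 2848.1519 / 201
V = 14.16990995 L, rounded to 4 dp:

14.1699 L


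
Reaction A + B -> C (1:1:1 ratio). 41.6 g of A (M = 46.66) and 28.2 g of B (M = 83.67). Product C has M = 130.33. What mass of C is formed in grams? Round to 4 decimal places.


Find moles of each reactant; the smaller value is the limiting reagent in a 1:1:1 reaction, so moles_C equals moles of the limiter.
n_A = mass_A / M_A = 41.6 / 46.66 = 0.891556 mol
n_B = mass_B / M_B = 28.2 / 83.67 = 0.337038 mol
Limiting reagent: B (smaller), n_limiting = 0.337038 mol
mass_C = n_limiting * M_C = 0.337038 * 130.33
mass_C = 43.92616254 g, rounded to 4 dp:

43.9262 g


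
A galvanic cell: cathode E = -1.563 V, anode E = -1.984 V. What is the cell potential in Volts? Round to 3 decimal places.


Standard cell potential: E_cell = E_cathode - E_anode.
E_cell = -1.563 - (-1.984)
E_cell = 0.421 V, rounded to 3 dp:

0.421 V


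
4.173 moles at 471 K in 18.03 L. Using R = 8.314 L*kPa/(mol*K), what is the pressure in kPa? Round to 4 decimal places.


PV = nRT, solve for P = nRT / V.
nRT = 4.173 * 8.314 * 471 = 16341.0257
P = 16341.0257 / 18.03
P = 906.32422074 kPa, rounded to 4 dp:

906.3242 kPa


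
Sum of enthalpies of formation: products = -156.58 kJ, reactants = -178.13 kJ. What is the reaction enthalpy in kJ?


dH_rxn = sum(dH_f products) - sum(dH_f reactants)
dH_rxn = -156.58 - (-178.13)
dH_rxn = 21.55 kJ:

21.55 kJ


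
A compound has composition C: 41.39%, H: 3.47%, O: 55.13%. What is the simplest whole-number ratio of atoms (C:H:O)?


Assume 100 g of compound, divide each mass% by atomic mass to get moles, then normalize by the smallest to get a raw atom ratio.
Moles per 100 g: C: 41.39/12.011 = 3.446, H: 3.47/1.008 = 3.4425, O: 55.13/15.999 = 3.4458
Raw ratio (divide by min = 3.4425): C: 1.001, H: 1.0, O: 1.001
Multiply by 1 to clear fractions: C: 1.001 ~= 1, H: 1.0 ~= 1, O: 1.001 ~= 1
Reduce by GCD to get the simplest whole-number ratio:

1:1:1


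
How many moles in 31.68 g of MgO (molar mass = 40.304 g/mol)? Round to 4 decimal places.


n = mass / M
n = 31.68 / 40.304
n = 0.7860262 mol, rounded to 4 dp:

0.7860 mol


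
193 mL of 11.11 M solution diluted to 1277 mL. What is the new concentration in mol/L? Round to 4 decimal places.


Dilution: M1*V1 = M2*V2, solve for M2.
M2 = M1*V1 / V2
M2 = 11.11 * 193 / 1277
M2 = 2144.23 / 1277
M2 = 1.67911511 mol/L, rounded to 4 dp:

1.6791 mol/L


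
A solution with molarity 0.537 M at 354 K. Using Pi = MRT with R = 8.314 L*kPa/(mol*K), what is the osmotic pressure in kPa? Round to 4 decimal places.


Osmotic pressure (van't Hoff): Pi = M*R*T.
RT = 8.314 * 354 = 2943.156
Pi = 0.537 * 2943.156
Pi = 1580.474772 kPa, rounded to 4 dp:

1580.4748 kPa


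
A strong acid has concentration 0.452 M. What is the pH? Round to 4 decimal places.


A strong acid dissociates completely, so [H+] equals the given concentration.
pH = -log10([H+]) = -log10(0.452)
pH = 0.34486157, rounded to 4 dp:

0.3449


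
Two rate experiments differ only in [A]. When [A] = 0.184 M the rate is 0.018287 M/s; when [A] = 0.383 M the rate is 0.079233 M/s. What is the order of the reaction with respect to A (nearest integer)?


Rate is proportional to [A]^n, so rate2/rate1 = ([A]2/[A]1)^n. Take logs to solve for n.
rate2/rate1 = 0.079233 / 0.018287 = 4.3328
[A]2/[A]1 = 0.383 / 0.184 = 2.0815
n = ln(4.3328) / ln(2.0815) = 2.0
Nearest integer order:

2


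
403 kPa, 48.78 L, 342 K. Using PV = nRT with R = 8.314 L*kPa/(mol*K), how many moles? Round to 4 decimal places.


PV = nRT, solve for n = PV / (RT).
PV = 403 * 48.78 = 19658.34
RT = 8.314 * 342 = 2843.388
n = 19658.34 / 2843.388
n = 6.91370295 mol, rounded to 4 dp:

6.9137 mol


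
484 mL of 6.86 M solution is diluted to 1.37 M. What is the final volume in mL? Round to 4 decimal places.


Dilution: M1*V1 = M2*V2, solve for V2.
V2 = M1*V1 / M2
V2 = 6.86 * 484 / 1.37
V2 = 3320.24 / 1.37
V2 = 2423.53284672 mL, rounded to 4 dp:

2423.5328 mL


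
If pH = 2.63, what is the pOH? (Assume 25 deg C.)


At 25 deg C, pH + pOH = 14.
pOH = 14 - pH = 14 - 2.63
pOH = 11.37:

11.37


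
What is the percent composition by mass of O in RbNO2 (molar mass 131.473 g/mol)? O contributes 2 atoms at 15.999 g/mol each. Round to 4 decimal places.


pct = 100 * (n_elem * M_elem) / M_total
mass_contribution = 2 * 15.999 = 31.998 g/mol
pct = 100 * 31.998 / 131.473
pct = 24.33807702 %, rounded to 4 dp:

24.3381 %


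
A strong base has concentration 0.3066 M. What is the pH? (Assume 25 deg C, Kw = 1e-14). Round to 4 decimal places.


A strong base dissociates completely, so [OH-] equals the given concentration.
pOH = -log10([OH-]) = -log10(0.3066) = 0.513428
pH = 14 - pOH = 14 - 0.513428
pH = 13.486572, rounded to 4 dp:

13.4866


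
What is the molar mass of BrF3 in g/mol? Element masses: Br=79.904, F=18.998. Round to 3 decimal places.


M = sum(count * atomic_mass) over atoms.
M = 1*79.904 + 3*18.998
M = 79.904 + 56.994
M = 136.898 g/mol, rounded to 3 dp:

136.898 g/mol


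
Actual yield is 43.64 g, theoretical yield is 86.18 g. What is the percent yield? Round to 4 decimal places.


% yield = 100 * actual / theoretical
% yield = 100 * 43.64 / 86.18
% yield = 50.63819912 %, rounded to 4 dp:

50.6382 %


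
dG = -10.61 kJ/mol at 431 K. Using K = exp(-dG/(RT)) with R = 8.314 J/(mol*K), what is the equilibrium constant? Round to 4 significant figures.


dG is in kJ/mol; multiply by 1000 to match R in J/(mol*K).
RT = 8.314 * 431 = 3583.334 J/mol
exponent = -dG*1000 / (RT) = -(-10.61*1000) / 3583.334 = 2.96092968
K = exp(2.96092968)
K = 19.315921, rounded to 4 significant figures:

19.32


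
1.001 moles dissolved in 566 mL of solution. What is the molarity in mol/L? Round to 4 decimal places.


Convert volume to liters: V_L = V_mL / 1000.
V_L = 566 / 1000 = 0.566 L
M = n / V_L = 1.001 / 0.566
M = 1.76855124 mol/L, rounded to 4 dp:

1.7686 mol/L


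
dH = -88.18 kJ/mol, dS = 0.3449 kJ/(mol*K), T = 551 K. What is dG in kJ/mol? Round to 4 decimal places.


Gibbs: dG = dH - T*dS (consistent units, dS already in kJ/(mol*K)).
T*dS = 551 * 0.3449 = 190.0399
dG = -88.18 - (190.0399)
dG = -278.2199 kJ/mol, rounded to 4 dp:

-278.2199 kJ/mol


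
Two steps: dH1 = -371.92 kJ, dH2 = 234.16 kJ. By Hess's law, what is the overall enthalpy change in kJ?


Hess's law: enthalpy is a state function, so add the step enthalpies.
dH_total = dH1 + dH2 = -371.92 + (234.16)
dH_total = -137.76 kJ:

-137.76 kJ


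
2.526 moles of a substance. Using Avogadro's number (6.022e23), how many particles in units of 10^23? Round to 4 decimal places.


N = n * NA, then divide by 1e23 for the requested units.
N / 1e23 = n * 6.022
N / 1e23 = 2.526 * 6.022
N / 1e23 = 15.211572, rounded to 4 dp:

15.2116


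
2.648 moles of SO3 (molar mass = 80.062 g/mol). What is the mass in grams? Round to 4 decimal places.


mass = n * M
mass = 2.648 * 80.062
mass = 212.004176 g, rounded to 4 dp:

212.0042 g


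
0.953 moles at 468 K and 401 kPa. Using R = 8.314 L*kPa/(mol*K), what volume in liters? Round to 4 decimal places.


PV = nRT, solve for V = nRT / P.
nRT = 0.953 * 8.314 * 468 = 3708.0773
V = 3708.0773 / 401
V = 9.24707556 L, rounded to 4 dp:

9.2471 L


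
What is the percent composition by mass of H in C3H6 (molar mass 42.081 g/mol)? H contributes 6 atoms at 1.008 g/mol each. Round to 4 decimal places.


pct = 100 * (n_elem * M_elem) / M_total
mass_contribution = 6 * 1.008 = 6.048 g/mol
pct = 100 * 6.048 / 42.081
pct = 14.37228203 %, rounded to 4 dp:

14.3723 %


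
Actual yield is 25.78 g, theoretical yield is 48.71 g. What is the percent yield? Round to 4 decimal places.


% yield = 100 * actual / theoretical
% yield = 100 * 25.78 / 48.71
% yield = 52.92547731 %, rounded to 4 dp:

52.9255 %


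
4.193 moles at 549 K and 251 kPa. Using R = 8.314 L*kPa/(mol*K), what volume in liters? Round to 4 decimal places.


PV = nRT, solve for V = nRT / P.
nRT = 4.193 * 8.314 * 549 = 19138.4705
V = 19138.4705 / 251
V = 76.24888645 L, rounded to 4 dp:

76.2489 L


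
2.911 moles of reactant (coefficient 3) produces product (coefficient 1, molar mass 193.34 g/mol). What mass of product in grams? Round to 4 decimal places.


Use the coefficient ratio to convert reactant moles to product moles, then multiply by the product's molar mass.
moles_P = moles_R * (coeff_P / coeff_R) = 2.911 * (1/3) = 0.970333
mass_P = moles_P * M_P = 0.970333 * 193.34
mass_P = 187.60418222 g, rounded to 4 dp:

187.6042 g


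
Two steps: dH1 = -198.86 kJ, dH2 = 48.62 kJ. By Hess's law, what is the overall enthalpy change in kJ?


Hess's law: enthalpy is a state function, so add the step enthalpies.
dH_total = dH1 + dH2 = -198.86 + (48.62)
dH_total = -150.24 kJ:

-150.24 kJ


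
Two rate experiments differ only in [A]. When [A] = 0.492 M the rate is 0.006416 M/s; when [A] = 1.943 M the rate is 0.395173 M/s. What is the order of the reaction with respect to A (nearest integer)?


Rate is proportional to [A]^n, so rate2/rate1 = ([A]2/[A]1)^n. Take logs to solve for n.
rate2/rate1 = 0.395173 / 0.006416 = 61.5918
[A]2/[A]1 = 1.943 / 0.492 = 3.9492
n = ln(61.5918) / ln(3.9492) = 3.0
Nearest integer order:

3


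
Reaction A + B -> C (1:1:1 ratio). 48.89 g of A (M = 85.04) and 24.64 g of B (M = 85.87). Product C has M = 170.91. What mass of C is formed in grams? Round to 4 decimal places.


Find moles of each reactant; the smaller value is the limiting reagent in a 1:1:1 reaction, so moles_C equals moles of the limiter.
n_A = mass_A / M_A = 48.89 / 85.04 = 0.574906 mol
n_B = mass_B / M_B = 24.64 / 85.87 = 0.286945 mol
Limiting reagent: B (smaller), n_limiting = 0.286945 mol
mass_C = n_limiting * M_C = 0.286945 * 170.91
mass_C = 49.04176995 g, rounded to 4 dp:

49.0418 g


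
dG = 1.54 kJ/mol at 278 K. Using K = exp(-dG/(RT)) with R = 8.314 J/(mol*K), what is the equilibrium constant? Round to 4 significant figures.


dG is in kJ/mol; multiply by 1000 to match R in J/(mol*K).
RT = 8.314 * 278 = 2311.292 J/mol
exponent = -dG*1000 / (RT) = -(1.54*1000) / 2311.292 = -0.666294
K = exp(-0.666294)
K = 0.51360849, rounded to 4 significant figures:

0.5136


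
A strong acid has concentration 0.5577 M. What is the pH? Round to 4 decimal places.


A strong acid dissociates completely, so [H+] equals the given concentration.
pH = -log10([H+]) = -log10(0.5577)
pH = 0.25359936, rounded to 4 dp:

0.2536


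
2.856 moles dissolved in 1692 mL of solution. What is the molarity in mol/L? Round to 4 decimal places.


Convert volume to liters: V_L = V_mL / 1000.
V_L = 1692 / 1000 = 1.692 L
M = n / V_L = 2.856 / 1.692
M = 1.68794326 mol/L, rounded to 4 dp:

1.6879 mol/L


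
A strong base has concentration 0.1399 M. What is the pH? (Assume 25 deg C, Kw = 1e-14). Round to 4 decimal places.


A strong base dissociates completely, so [OH-] equals the given concentration.
pOH = -log10([OH-]) = -log10(0.1399) = 0.854182
pH = 14 - pOH = 14 - 0.854182
pH = 13.145818, rounded to 4 dp:

13.1458


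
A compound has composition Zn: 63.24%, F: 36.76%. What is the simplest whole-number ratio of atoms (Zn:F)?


Assume 100 g of compound, divide each mass% by atomic mass to get moles, then normalize by the smallest to get a raw atom ratio.
Moles per 100 g: Zn: 63.24/65.38 = 0.9673, F: 36.76/18.998 = 1.9349
Raw ratio (divide by min = 0.9673): Zn: 1.0, F: 2.0
Multiply by 1 to clear fractions: Zn: 1.0 ~= 1, F: 2.0 ~= 2
Reduce by GCD to get the simplest whole-number ratio:

1:2


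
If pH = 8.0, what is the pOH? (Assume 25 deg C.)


At 25 deg C, pH + pOH = 14.
pOH = 14 - pH = 14 - 8.0
pOH = 6.0:

6.00


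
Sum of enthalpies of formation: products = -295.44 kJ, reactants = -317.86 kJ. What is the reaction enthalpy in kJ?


dH_rxn = sum(dH_f products) - sum(dH_f reactants)
dH_rxn = -295.44 - (-317.86)
dH_rxn = 22.42 kJ:

22.42 kJ


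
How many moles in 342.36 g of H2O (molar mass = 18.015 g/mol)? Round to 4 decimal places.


n = mass / M
n = 342.36 / 18.015
n = 19.0041632 mol, rounded to 4 dp:

19.0042 mol


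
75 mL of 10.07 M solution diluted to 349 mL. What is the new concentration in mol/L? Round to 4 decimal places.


Dilution: M1*V1 = M2*V2, solve for M2.
M2 = M1*V1 / V2
M2 = 10.07 * 75 / 349
M2 = 755.25 / 349
M2 = 2.16404011 mol/L, rounded to 4 dp:

2.1640 mol/L


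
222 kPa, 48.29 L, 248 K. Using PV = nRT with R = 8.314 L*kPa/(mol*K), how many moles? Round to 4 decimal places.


PV = nRT, solve for n = PV / (RT).
PV = 222 * 48.29 = 10720.38
RT = 8.314 * 248 = 2061.872
n = 10720.38 / 2061.872
n = 5.19934312 mol, rounded to 4 dp:

5.1993 mol


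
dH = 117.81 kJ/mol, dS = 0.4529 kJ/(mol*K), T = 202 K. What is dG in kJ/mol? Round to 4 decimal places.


Gibbs: dG = dH - T*dS (consistent units, dS already in kJ/(mol*K)).
T*dS = 202 * 0.4529 = 91.4858
dG = 117.81 - (91.4858)
dG = 26.3242 kJ/mol, rounded to 4 dp:

26.3242 kJ/mol


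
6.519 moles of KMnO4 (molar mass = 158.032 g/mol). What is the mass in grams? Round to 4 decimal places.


mass = n * M
mass = 6.519 * 158.032
mass = 1030.210608 g, rounded to 4 dp:

1030.2106 g


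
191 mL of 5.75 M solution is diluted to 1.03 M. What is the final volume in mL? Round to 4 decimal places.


Dilution: M1*V1 = M2*V2, solve for V2.
V2 = M1*V1 / M2
V2 = 5.75 * 191 / 1.03
V2 = 1098.25 / 1.03
V2 = 1066.26213592 mL, rounded to 4 dp:

1066.2621 mL


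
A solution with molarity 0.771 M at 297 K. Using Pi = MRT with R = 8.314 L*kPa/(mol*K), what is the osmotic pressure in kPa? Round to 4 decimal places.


Osmotic pressure (van't Hoff): Pi = M*R*T.
RT = 8.314 * 297 = 2469.258
Pi = 0.771 * 2469.258
Pi = 1903.797918 kPa, rounded to 4 dp:

1903.7979 kPa


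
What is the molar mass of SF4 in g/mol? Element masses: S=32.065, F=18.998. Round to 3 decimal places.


M = sum(count * atomic_mass) over atoms.
M = 1*32.065 + 4*18.998
M = 32.065 + 75.992
M = 108.057 g/mol, rounded to 3 dp:

108.057 g/mol


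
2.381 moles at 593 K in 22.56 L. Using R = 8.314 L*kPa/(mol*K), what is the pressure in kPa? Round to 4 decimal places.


PV = nRT, solve for P = nRT / V.
nRT = 2.381 * 8.314 * 593 = 11738.811
P = 11738.811 / 22.56
P = 520.33736702 kPa, rounded to 4 dp:

520.3374 kPa


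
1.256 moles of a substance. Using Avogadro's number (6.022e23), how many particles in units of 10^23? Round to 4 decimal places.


N = n * NA, then divide by 1e23 for the requested units.
N / 1e23 = n * 6.022
N / 1e23 = 1.256 * 6.022
N / 1e23 = 7.563632, rounded to 4 dp:

7.5636


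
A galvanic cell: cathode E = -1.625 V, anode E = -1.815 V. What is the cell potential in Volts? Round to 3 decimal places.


Standard cell potential: E_cell = E_cathode - E_anode.
E_cell = -1.625 - (-1.815)
E_cell = 0.19 V, rounded to 3 dp:

0.190 V


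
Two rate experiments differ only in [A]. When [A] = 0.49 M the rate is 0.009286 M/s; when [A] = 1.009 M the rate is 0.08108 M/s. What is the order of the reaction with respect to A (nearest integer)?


Rate is proportional to [A]^n, so rate2/rate1 = ([A]2/[A]1)^n. Take logs to solve for n.
rate2/rate1 = 0.08108 / 0.009286 = 8.7314
[A]2/[A]1 = 1.009 / 0.49 = 2.0592
n = ln(8.7314) / ln(2.0592) = 3.0
Nearest integer order:

3


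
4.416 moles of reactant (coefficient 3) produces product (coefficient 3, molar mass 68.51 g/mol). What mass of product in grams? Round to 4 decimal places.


Use the coefficient ratio to convert reactant moles to product moles, then multiply by the product's molar mass.
moles_P = moles_R * (coeff_P / coeff_R) = 4.416 * (3/3) = 4.416
mass_P = moles_P * M_P = 4.416 * 68.51
mass_P = 302.54016 g, rounded to 4 dp:

302.5402 g


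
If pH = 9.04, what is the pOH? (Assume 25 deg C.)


At 25 deg C, pH + pOH = 14.
pOH = 14 - pH = 14 - 9.04
pOH = 4.96:

4.96


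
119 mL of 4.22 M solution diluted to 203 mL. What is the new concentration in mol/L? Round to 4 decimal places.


Dilution: M1*V1 = M2*V2, solve for M2.
M2 = M1*V1 / V2
M2 = 4.22 * 119 / 203
M2 = 502.18 / 203
M2 = 2.4737931 mol/L, rounded to 4 dp:

2.4738 mol/L


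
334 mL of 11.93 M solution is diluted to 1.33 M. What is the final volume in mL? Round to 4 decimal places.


Dilution: M1*V1 = M2*V2, solve for V2.
V2 = M1*V1 / M2
V2 = 11.93 * 334 / 1.33
V2 = 3984.62 / 1.33
V2 = 2995.95488722 mL, rounded to 4 dp:

2995.9549 mL


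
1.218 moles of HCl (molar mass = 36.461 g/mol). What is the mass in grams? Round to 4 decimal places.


mass = n * M
mass = 1.218 * 36.461
mass = 44.409498 g, rounded to 4 dp:

44.4095 g


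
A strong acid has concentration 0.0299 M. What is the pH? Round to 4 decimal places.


A strong acid dissociates completely, so [H+] equals the given concentration.
pH = -log10([H+]) = -log10(0.0299)
pH = 1.52432881, rounded to 4 dp:

1.5243


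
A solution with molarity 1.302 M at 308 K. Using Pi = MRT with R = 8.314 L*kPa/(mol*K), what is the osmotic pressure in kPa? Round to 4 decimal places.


Osmotic pressure (van't Hoff): Pi = M*R*T.
RT = 8.314 * 308 = 2560.712
Pi = 1.302 * 2560.712
Pi = 3334.047024 kPa, rounded to 4 dp:

3334.0470 kPa


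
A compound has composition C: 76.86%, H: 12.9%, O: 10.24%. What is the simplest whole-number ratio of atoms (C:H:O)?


Assume 100 g of compound, divide each mass% by atomic mass to get moles, then normalize by the smallest to get a raw atom ratio.
Moles per 100 g: C: 76.86/12.011 = 6.3991, H: 12.9/1.008 = 12.7976, O: 10.24/15.999 = 0.64
Raw ratio (divide by min = 0.64): C: 9.998, H: 19.995, O: 1.0
Multiply by 1 to clear fractions: C: 9.998 ~= 10, H: 19.995 ~= 20, O: 1.0 ~= 1
Reduce by GCD to get the simplest whole-number ratio:

10:20:1


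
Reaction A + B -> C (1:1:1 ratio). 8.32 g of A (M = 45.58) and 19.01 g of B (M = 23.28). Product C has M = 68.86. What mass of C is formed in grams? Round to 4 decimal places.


Find moles of each reactant; the smaller value is the limiting reagent in a 1:1:1 reaction, so moles_C equals moles of the limiter.
n_A = mass_A / M_A = 8.32 / 45.58 = 0.182536 mol
n_B = mass_B / M_B = 19.01 / 23.28 = 0.816581 mol
Limiting reagent: A (smaller), n_limiting = 0.182536 mol
mass_C = n_limiting * M_C = 0.182536 * 68.86
mass_C = 12.56942896 g, rounded to 4 dp:

12.5694 g


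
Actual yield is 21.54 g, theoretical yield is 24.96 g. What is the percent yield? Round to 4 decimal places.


% yield = 100 * actual / theoretical
% yield = 100 * 21.54 / 24.96
% yield = 86.29807692 %, rounded to 4 dp:

86.2981 %


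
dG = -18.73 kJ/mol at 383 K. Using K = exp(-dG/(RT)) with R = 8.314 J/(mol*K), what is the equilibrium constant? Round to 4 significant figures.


dG is in kJ/mol; multiply by 1000 to match R in J/(mol*K).
RT = 8.314 * 383 = 3184.262 J/mol
exponent = -dG*1000 / (RT) = -(-18.73*1000) / 3184.262 = 5.88205368
K = exp(5.88205368)
K = 358.54482, rounded to 4 significant figures:

358.5


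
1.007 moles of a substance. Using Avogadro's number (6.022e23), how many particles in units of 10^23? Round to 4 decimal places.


N = n * NA, then divide by 1e23 for the requested units.
N / 1e23 = n * 6.022
N / 1e23 = 1.007 * 6.022
N / 1e23 = 6.064154, rounded to 4 dp:

6.0642


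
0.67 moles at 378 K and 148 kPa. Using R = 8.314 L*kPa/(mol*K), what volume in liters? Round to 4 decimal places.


PV = nRT, solve for V = nRT / P.
nRT = 0.67 * 8.314 * 378 = 2105.6036
V = 2105.6036 / 148
V = 14.22705135 L, rounded to 4 dp:

14.2271 L


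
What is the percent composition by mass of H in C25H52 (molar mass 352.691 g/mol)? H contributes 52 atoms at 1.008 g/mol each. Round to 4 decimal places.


pct = 100 * (n_elem * M_elem) / M_total
mass_contribution = 52 * 1.008 = 52.416 g/mol
pct = 100 * 52.416 / 352.691
pct = 14.86173449 %, rounded to 4 dp:

14.8617 %


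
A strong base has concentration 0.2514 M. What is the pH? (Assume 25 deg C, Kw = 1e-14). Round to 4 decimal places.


A strong base dissociates completely, so [OH-] equals the given concentration.
pOH = -log10([OH-]) = -log10(0.2514) = 0.599635
pH = 14 - pOH = 14 - 0.599635
pH = 13.400365, rounded to 4 dp:

13.4004


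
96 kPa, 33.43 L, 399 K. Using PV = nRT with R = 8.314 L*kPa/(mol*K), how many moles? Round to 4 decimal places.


PV = nRT, solve for n = PV / (RT).
PV = 96 * 33.43 = 3209.28
RT = 8.314 * 399 = 3317.286
n = 3209.28 / 3317.286
n = 0.96744146 mol, rounded to 4 dp:

0.9674 mol


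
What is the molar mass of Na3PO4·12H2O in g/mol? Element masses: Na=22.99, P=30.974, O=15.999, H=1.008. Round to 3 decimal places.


M = sum(count * atomic_mass) over atoms.
M = 3*22.99 + 1*30.974 + 16*15.999 + 24*1.008
M = 68.97 + 30.974 + 255.984 + 24.192
M = 380.12 g/mol, rounded to 3 dp:

380.120 g/mol


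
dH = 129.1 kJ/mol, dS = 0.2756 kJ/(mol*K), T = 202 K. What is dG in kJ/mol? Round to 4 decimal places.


Gibbs: dG = dH - T*dS (consistent units, dS already in kJ/(mol*K)).
T*dS = 202 * 0.2756 = 55.6712
dG = 129.1 - (55.6712)
dG = 73.4288 kJ/mol, rounded to 4 dp:

73.4288 kJ/mol


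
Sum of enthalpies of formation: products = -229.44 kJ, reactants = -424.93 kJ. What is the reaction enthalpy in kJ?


dH_rxn = sum(dH_f products) - sum(dH_f reactants)
dH_rxn = -229.44 - (-424.93)
dH_rxn = 195.49 kJ:

195.49 kJ


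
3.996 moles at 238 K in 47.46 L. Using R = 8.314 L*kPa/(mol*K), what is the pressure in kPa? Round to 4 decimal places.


PV = nRT, solve for P = nRT / V.
nRT = 3.996 * 8.314 * 238 = 7907.0131
P = 7907.0131 / 47.46
P = 166.60373156 kPa, rounded to 4 dp:

166.6037 kPa


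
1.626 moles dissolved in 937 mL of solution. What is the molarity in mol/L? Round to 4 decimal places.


Convert volume to liters: V_L = V_mL / 1000.
V_L = 937 / 1000 = 0.937 L
M = n / V_L = 1.626 / 0.937
M = 1.73532551 mol/L, rounded to 4 dp:

1.7353 mol/L


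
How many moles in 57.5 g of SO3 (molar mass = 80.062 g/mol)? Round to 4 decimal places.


n = mass / M
n = 57.5 / 80.062
n = 0.7181934 mol, rounded to 4 dp:

0.7182 mol


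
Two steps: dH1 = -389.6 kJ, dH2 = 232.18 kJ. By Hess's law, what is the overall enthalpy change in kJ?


Hess's law: enthalpy is a state function, so add the step enthalpies.
dH_total = dH1 + dH2 = -389.6 + (232.18)
dH_total = -157.42 kJ:

-157.42 kJ


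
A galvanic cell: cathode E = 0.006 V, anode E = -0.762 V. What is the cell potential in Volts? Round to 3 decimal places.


Standard cell potential: E_cell = E_cathode - E_anode.
E_cell = 0.006 - (-0.762)
E_cell = 0.768 V, rounded to 3 dp:

0.768 V


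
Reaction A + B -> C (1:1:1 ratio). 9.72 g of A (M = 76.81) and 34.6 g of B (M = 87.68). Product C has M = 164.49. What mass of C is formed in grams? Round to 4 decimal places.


Find moles of each reactant; the smaller value is the limiting reagent in a 1:1:1 reaction, so moles_C equals moles of the limiter.
n_A = mass_A / M_A = 9.72 / 76.81 = 0.126546 mol
n_B = mass_B / M_B = 34.6 / 87.68 = 0.394617 mol
Limiting reagent: A (smaller), n_limiting = 0.126546 mol
mass_C = n_limiting * M_C = 0.126546 * 164.49
mass_C = 20.81555154 g, rounded to 4 dp:

20.8156 g


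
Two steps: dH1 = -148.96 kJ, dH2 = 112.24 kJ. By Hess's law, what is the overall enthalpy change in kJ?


Hess's law: enthalpy is a state function, so add the step enthalpies.
dH_total = dH1 + dH2 = -148.96 + (112.24)
dH_total = -36.72 kJ:

-36.72 kJ


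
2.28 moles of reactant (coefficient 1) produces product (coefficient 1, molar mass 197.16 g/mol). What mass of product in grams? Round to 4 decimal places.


Use the coefficient ratio to convert reactant moles to product moles, then multiply by the product's molar mass.
moles_P = moles_R * (coeff_P / coeff_R) = 2.28 * (1/1) = 2.28
mass_P = moles_P * M_P = 2.28 * 197.16
mass_P = 449.5248 g, rounded to 4 dp:

449.5248 g


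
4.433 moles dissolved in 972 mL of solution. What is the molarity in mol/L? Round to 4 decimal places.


Convert volume to liters: V_L = V_mL / 1000.
V_L = 972 / 1000 = 0.972 L
M = n / V_L = 4.433 / 0.972
M = 4.56069959 mol/L, rounded to 4 dp:

4.5607 mol/L


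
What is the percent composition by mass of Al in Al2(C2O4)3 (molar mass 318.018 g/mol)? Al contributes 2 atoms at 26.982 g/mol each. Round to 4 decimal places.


pct = 100 * (n_elem * M_elem) / M_total
mass_contribution = 2 * 26.982 = 53.964 g/mol
pct = 100 * 53.964 / 318.018
pct = 16.96885082 %, rounded to 4 dp:

16.9689 %


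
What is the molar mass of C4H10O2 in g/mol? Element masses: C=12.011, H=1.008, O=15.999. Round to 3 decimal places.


M = sum(count * atomic_mass) over atoms.
M = 4*12.011 + 10*1.008 + 2*15.999
M = 48.044 + 10.08 + 31.998
M = 90.122 g/mol, rounded to 3 dp:

90.122 g/mol


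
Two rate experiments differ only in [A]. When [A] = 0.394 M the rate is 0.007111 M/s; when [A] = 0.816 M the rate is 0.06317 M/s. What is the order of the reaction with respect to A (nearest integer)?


Rate is proportional to [A]^n, so rate2/rate1 = ([A]2/[A]1)^n. Take logs to solve for n.
rate2/rate1 = 0.06317 / 0.007111 = 8.8834
[A]2/[A]1 = 0.816 / 0.394 = 2.0711
n = ln(8.8834) / ln(2.0711) = 3.0
Nearest integer order:

3


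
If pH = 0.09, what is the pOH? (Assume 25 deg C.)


At 25 deg C, pH + pOH = 14.
pOH = 14 - pH = 14 - 0.09
pOH = 13.91:

13.91


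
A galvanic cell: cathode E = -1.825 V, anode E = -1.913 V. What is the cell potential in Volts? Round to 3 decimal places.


Standard cell potential: E_cell = E_cathode - E_anode.
E_cell = -1.825 - (-1.913)
E_cell = 0.088 V, rounded to 3 dp:

0.088 V


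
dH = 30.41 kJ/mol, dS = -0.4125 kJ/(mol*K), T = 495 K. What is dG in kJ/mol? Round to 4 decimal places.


Gibbs: dG = dH - T*dS (consistent units, dS already in kJ/(mol*K)).
T*dS = 495 * -0.4125 = -204.1875
dG = 30.41 - (-204.1875)
dG = 234.5975 kJ/mol, rounded to 4 dp:

234.5975 kJ/mol


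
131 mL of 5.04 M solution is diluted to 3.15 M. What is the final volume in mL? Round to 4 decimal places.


Dilution: M1*V1 = M2*V2, solve for V2.
V2 = M1*V1 / M2
V2 = 5.04 * 131 / 3.15
V2 = 660.24 / 3.15
V2 = 209.6 mL, rounded to 4 dp:

209.6000 mL


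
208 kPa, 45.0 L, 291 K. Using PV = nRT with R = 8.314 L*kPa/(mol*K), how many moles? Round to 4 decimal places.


PV = nRT, solve for n = PV / (RT).
PV = 208 * 45.0 = 9360.0
RT = 8.314 * 291 = 2419.374
n = 9360.0 / 2419.374
n = 3.86876936 mol, rounded to 4 dp:

3.8688 mol


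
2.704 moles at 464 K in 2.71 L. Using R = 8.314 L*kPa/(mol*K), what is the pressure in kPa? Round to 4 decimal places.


PV = nRT, solve for P = nRT / V.
nRT = 2.704 * 8.314 * 464 = 10431.21
P = 10431.21 / 2.71
P = 3849.15498155 kPa, rounded to 4 dp:

3849.1550 kPa


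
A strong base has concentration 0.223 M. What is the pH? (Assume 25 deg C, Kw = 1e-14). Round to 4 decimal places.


A strong base dissociates completely, so [OH-] equals the given concentration.
pOH = -log10([OH-]) = -log10(0.223) = 0.651695
pH = 14 - pOH = 14 - 0.651695
pH = 13.348305, rounded to 4 dp:

13.3483


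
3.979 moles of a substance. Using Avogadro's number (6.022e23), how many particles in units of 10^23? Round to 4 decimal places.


N = n * NA, then divide by 1e23 for the requested units.
N / 1e23 = n * 6.022
N / 1e23 = 3.979 * 6.022
N / 1e23 = 23.961538, rounded to 4 dp:

23.9615


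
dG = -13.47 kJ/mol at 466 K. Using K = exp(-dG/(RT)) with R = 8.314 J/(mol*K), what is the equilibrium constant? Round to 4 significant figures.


dG is in kJ/mol; multiply by 1000 to match R in J/(mol*K).
RT = 8.314 * 466 = 3874.324 J/mol
exponent = -dG*1000 / (RT) = -(-13.47*1000) / 3874.324 = 3.47673555
K = exp(3.47673555)
K = 32.353932, rounded to 4 significant figures:

32.35


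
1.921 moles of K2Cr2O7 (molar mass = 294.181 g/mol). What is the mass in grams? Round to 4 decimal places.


mass = n * M
mass = 1.921 * 294.181
mass = 565.121701 g, rounded to 4 dp:

565.1217 g


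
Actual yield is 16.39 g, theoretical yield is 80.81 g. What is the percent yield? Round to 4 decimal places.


% yield = 100 * actual / theoretical
% yield = 100 * 16.39 / 80.81
% yield = 20.2821433 %, rounded to 4 dp:

20.2821 %


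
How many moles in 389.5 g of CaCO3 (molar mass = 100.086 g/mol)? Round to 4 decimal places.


n = mass / M
n = 389.5 / 100.086
n = 3.89165318 mol, rounded to 4 dp:

3.8917 mol


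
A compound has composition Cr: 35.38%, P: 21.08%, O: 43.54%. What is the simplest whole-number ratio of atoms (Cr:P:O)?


Assume 100 g of compound, divide each mass% by atomic mass to get moles, then normalize by the smallest to get a raw atom ratio.
Moles per 100 g: Cr: 35.38/51.996 = 0.6804, P: 21.08/30.974 = 0.6806, O: 43.54/15.999 = 2.7214
Raw ratio (divide by min = 0.6804): Cr: 1.0, P: 1.0, O: 4.0
Multiply by 1 to clear fractions: Cr: 1.0 ~= 1, P: 1.0 ~= 1, O: 4.0 ~= 4
Reduce by GCD to get the simplest whole-number ratio:

1:1:4


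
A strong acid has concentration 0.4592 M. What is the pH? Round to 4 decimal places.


A strong acid dissociates completely, so [H+] equals the given concentration.
pH = -log10([H+]) = -log10(0.4592)
pH = 0.33799812, rounded to 4 dp:

0.3380


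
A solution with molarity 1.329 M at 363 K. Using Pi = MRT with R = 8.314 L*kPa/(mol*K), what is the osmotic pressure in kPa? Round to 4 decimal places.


Osmotic pressure (van't Hoff): Pi = M*R*T.
RT = 8.314 * 363 = 3017.982
Pi = 1.329 * 3017.982
Pi = 4010.898078 kPa, rounded to 4 dp:

4010.8981 kPa


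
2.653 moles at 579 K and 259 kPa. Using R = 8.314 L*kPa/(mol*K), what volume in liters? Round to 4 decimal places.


PV = nRT, solve for V = nRT / P.
nRT = 2.653 * 8.314 * 579 = 12771.0273
V = 12771.0273 / 259
V = 49.30898571 L, rounded to 4 dp:

49.3090 L


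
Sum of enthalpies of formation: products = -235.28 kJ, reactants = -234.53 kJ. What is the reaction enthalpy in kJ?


dH_rxn = sum(dH_f products) - sum(dH_f reactants)
dH_rxn = -235.28 - (-234.53)
dH_rxn = -0.75 kJ:

-0.75 kJ


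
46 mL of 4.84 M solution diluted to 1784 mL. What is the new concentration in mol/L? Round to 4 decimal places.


Dilution: M1*V1 = M2*V2, solve for M2.
M2 = M1*V1 / V2
M2 = 4.84 * 46 / 1784
M2 = 222.64 / 1784
M2 = 0.12479821 mol/L, rounded to 4 dp:

0.1248 mol/L


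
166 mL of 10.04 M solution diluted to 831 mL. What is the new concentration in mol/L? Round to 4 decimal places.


Dilution: M1*V1 = M2*V2, solve for M2.
M2 = M1*V1 / V2
M2 = 10.04 * 166 / 831
M2 = 1666.64 / 831
M2 = 2.00558363 mol/L, rounded to 4 dp:

2.0056 mol/L


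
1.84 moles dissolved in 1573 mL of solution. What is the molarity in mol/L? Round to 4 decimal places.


Convert volume to liters: V_L = V_mL / 1000.
V_L = 1573 / 1000 = 1.573 L
M = n / V_L = 1.84 / 1.573
M = 1.16973935 mol/L, rounded to 4 dp:

1.1697 mol/L


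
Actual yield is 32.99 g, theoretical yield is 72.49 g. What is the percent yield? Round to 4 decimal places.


% yield = 100 * actual / theoretical
% yield = 100 * 32.99 / 72.49
% yield = 45.50972548 %, rounded to 4 dp:

45.5097 %


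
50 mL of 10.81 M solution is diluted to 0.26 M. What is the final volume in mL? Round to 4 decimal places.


Dilution: M1*V1 = M2*V2, solve for V2.
V2 = M1*V1 / M2
V2 = 10.81 * 50 / 0.26
V2 = 540.5 / 0.26
V2 = 2078.84615385 mL, rounded to 4 dp:

2078.8462 mL


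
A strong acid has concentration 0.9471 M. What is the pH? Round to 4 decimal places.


A strong acid dissociates completely, so [H+] equals the given concentration.
pH = -log10([H+]) = -log10(0.9471)
pH = 0.02360416, rounded to 4 dp:

0.0236


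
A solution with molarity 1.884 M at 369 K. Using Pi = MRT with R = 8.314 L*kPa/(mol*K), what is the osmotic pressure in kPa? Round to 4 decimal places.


Osmotic pressure (van't Hoff): Pi = M*R*T.
RT = 8.314 * 369 = 3067.866
Pi = 1.884 * 3067.866
Pi = 5779.859544 kPa, rounded to 4 dp:

5779.8595 kPa


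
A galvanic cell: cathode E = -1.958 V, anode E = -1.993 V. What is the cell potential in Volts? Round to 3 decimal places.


Standard cell potential: E_cell = E_cathode - E_anode.
E_cell = -1.958 - (-1.993)
E_cell = 0.035 V, rounded to 3 dp:

0.035 V


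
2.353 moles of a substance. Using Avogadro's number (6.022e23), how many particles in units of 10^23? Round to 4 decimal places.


N = n * NA, then divide by 1e23 for the requested units.
N / 1e23 = n * 6.022
N / 1e23 = 2.353 * 6.022
N / 1e23 = 14.169766, rounded to 4 dp:

14.1698


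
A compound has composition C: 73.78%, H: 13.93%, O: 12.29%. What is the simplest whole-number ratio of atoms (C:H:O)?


Assume 100 g of compound, divide each mass% by atomic mass to get moles, then normalize by the smallest to get a raw atom ratio.
Moles per 100 g: C: 73.78/12.011 = 6.1427, H: 13.93/1.008 = 13.8194, O: 12.29/15.999 = 0.7682
Raw ratio (divide by min = 0.7682): C: 7.997, H: 17.99, O: 1.0
Multiply by 1 to clear fractions: C: 7.997 ~= 8, H: 17.99 ~= 18, O: 1.0 ~= 1
Reduce by GCD to get the simplest whole-number ratio:

8:18:1


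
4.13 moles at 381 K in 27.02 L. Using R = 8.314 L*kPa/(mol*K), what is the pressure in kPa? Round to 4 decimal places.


PV = nRT, solve for P = nRT / V.
nRT = 4.13 * 8.314 * 381 = 13082.3284
P = 13082.3284 / 27.02
P = 484.17203553 kPa, rounded to 4 dp:

484.1720 kPa


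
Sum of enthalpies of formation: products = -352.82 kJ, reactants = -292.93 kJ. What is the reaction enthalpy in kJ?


dH_rxn = sum(dH_f products) - sum(dH_f reactants)
dH_rxn = -352.82 - (-292.93)
dH_rxn = -59.89 kJ:

-59.89 kJ


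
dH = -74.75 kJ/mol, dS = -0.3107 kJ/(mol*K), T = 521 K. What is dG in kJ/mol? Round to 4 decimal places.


Gibbs: dG = dH - T*dS (consistent units, dS already in kJ/(mol*K)).
T*dS = 521 * -0.3107 = -161.8747
dG = -74.75 - (-161.8747)
dG = 87.1247 kJ/mol, rounded to 4 dp:

87.1247 kJ/mol


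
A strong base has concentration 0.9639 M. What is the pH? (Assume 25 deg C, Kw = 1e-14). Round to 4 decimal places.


A strong base dissociates completely, so [OH-] equals the given concentration.
pOH = -log10([OH-]) = -log10(0.9639) = 0.015968
pH = 14 - pOH = 14 - 0.015968
pH = 13.984032, rounded to 4 dp:

13.9840
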